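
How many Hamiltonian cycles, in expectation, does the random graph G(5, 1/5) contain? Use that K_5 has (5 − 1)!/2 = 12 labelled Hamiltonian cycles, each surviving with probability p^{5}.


K_5 has (5 − 1)!/2 = 12 labelled Hamiltonian cycles.
For each such Hamiltonian cycle H, let X_H = 1 if all 5 edges of H are present in G. Then P[X_H = 1] = p^{5} = (1/5)^{5} = 1/3125.
By linearity of expectation: E[X] = Σ_H E[X_H] = 12 · p^{5} = 12 · 1/3125 = 12/3125.
Numerically: E[X] ≈ 0.00384.

E[X] = 12 · (1/5)^{5} = 12/3125 ≈ 0.00384.


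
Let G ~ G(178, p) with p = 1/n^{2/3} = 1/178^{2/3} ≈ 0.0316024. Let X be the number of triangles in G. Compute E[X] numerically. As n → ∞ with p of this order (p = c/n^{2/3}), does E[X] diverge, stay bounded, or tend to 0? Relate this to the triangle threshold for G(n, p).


Number of potential triangles: C(178, 3) = 924176.
Each occurs with probability p³ ≈ (0.0316024)³ ≈ 3.15616715e-05.
By linearity: E[X] = C(178, 3)·p³ ≈ 924176 · 3.15616715e-05 ≈ 29.168539.
Since α = 2/3 < 1, p = c/n^{2/3} ≫ 1/n is above the triangle threshold p ~ 1/n. Asymptotically E[X] ~ (c³/6)·n^{3(1−α)} = (1³/6)·n^{1} → ∞; triangles are abundant w.h.p.

E[X] ≈ 29.168539; in regime p = Θ(1/n^{2/3}) E[X] diverges (above the triangle threshold p ~ 1/n).


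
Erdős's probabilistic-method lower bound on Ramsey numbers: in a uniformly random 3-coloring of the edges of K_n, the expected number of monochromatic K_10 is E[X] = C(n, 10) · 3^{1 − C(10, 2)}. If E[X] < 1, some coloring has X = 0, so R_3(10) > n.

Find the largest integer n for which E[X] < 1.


We need C(n, 10) · 3^{1 − 45} < 1, i.e. C(n, 10) < 3^{45 − 1} = 984770902183611232881.
Check values of n near the boundary:
  n = 572: C(572, 10) = 954640815642161682606; 954640815642161682606 < 984770902183611232881? YES
  n = 573: C(573, 10) = 971597135635805762226; 971597135635805762226 < 984770902183611232881? YES
  n = 574: C(574, 10) = 988824035203816502691; 988824035203816502691 < 984770902183611232881? NO
The largest n with C(n, 10) < 984770902183611232881 is n = 573 (where E[X] = 35985079097622435638/36472996377170786403 ≈ 0.987). Hence R_3(10) > 573, i.e. R_3(10) ≥ 574.

Largest n = 573; hence R_3(10) > 573.


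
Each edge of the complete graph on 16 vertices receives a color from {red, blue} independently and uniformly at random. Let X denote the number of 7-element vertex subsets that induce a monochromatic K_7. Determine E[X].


Let X = Σ_S X_S over the C(16, 7) = 11440 subsets S of size 7, where X_S = 1 if the K_7 on S is monochromatic.
For a fixed S, the K_7 on S has C(7, 2) = 21 edges. P[all 21 edges red] = (1/2)^21, and likewise for blue, so P[monochromatic] = 2·(1/2)^21 = 2^{1 − 21} = 1/1048576.
Summing: E[X] = C(16, 7) · 2^{1 − 21} = 11440 · 1/1048576 = 715/65536.
Numerically: E[X] ≈ 0.011.

E[X] = C(16,7)·2^(1−C(7,2)) = 715/65536 ≈ 0.011.


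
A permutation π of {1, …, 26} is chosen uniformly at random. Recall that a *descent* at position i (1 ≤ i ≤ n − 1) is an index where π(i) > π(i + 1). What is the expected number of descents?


Write X = Σ X_I over i = 1, …, 25, with X_I the indicator of one descent.
There are 25 indicators.
For each fixed i, the pair (π(i), π(i+1)) is a uniformly random ordered pair of distinct values from {1, …, 26}; by symmetry P[π(i) > π(i+1)] = 1/2.
By linearity: E[X] = 25 · (1/2) = (26 − 1) · (1/2) = 25/2 ≈ 12.500000.

E[X] = 25/2 = 12.500000.


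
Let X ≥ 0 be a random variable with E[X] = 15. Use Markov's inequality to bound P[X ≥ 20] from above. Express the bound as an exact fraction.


μ = E[X] = 15, a = 20.
Markov: P[X ≥ 20] ≤ μ/a = (15)/20 = 3/4.
Numerically: ≈ 0.7500.
(Since a = 20 > μ = 15.0000, the bound 3/4 is < 1 and informative.)

P[X ≥ 20] ≤ 3/4 ≈ 0.7500.


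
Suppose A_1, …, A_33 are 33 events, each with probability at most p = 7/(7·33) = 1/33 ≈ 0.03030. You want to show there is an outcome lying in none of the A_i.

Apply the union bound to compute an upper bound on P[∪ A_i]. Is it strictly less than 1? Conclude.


Union bound: P[∪_{i=1}^{33} A_i] ≤ Σ_i P[A_i] ≤ 33·p = 33·(1/33) = 1.
Numerically: 1 ≈ 1.00000.
Is 1 < 1? NO.
Since the bound 1 is ≥ 1, the union bound is uninformative here; it does NOT by itself certify existence.

33·p = 1 ≈ 1.00000; existence NOT certified by the union bound.


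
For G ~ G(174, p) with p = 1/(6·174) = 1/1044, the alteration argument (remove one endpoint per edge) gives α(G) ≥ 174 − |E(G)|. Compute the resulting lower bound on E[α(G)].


E[|E(G)|] = C(174, 2)·p = 15051 · (1/1044) = 173/12.
E[α(G)] ≥ n − E[|E(G)|] = 174 − 173/12 = 1915/12.
Numerically: ≈ 159.58333.
(This is only a lower bound; the true E[α(G)] may be larger.)

E[α(G)] ≥ 1915/12 ≈ 159.58333.


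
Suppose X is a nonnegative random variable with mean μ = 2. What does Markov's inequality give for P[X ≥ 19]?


μ = E[X] = 2, a = 19.
Markov: P[X ≥ 19] ≤ μ/a = (2)/19 = 2/19.
Numerically: ≈ 0.105.
(Since a = 19 > μ = 2.000, the bound 2/19 is < 1 and informative.)

P[X ≥ 19] ≤ 2/19 ≈ 0.105.


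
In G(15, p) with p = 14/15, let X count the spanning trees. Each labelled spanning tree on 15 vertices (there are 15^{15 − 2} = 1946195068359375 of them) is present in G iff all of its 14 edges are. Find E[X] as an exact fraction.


K_15 has 15^{15 − 2} = 1946195068359375 labelled spanning trees.
For each such spanning tree H, let X_H = 1 if all 14 edges of H are present in G. Then P[X_H = 1] = p^{14} = (14/15)^{14} = 11112006825558016/29192926025390625.
Summing the indicators: E[X] = Σ_H E[X_H] = 1946195068359375 · p^{14} = 1946195068359375 · 11112006825558016/29192926025390625 = 11112006825558016/15.
Numerically: E[X] ≈ 7.41e+14.

E[X] = 1946195068359375 · (14/15)^{14} = 11112006825558016/15 ≈ 7.41e+14.


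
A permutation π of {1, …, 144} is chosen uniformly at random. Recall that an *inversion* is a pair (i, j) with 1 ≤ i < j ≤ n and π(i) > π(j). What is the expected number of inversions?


Write X = Σ X_I over the C(144, 2) = 10296 pairs i < j, with X_I the indicator of one inversion.
There are 10296 indicators.
For each fixed pair i < j, the values π(i) and π(j) are two distinct elements of {1, …, 144} in uniformly random order; by symmetry P[π(i) > π(j)] = 1/2.
By linearity: E[X] = 10296 · (1/2) = C(144, 2) · (1/2) = 10296/2 = 5148 ≈ 5148.000000.

E[X] = 5148 = 5148.000000.


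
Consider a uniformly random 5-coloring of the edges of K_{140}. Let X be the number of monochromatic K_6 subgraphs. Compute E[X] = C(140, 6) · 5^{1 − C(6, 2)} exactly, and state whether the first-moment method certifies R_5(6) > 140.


E[X] = C(140, 6) · 5^{1 − 15} = 9381724380 · 5^{−14} = 9381724380/6103515625.
As a reduced fraction: E[X] = 1876344876/1220703125 ≈ 1.5371017.
Is E[X] < 1? NO.
Since E[X] ≥ 1, the first-moment bound is inconclusive at n = 140; it does NOT by itself certify R_5(6) > 140.

E[X] = 1876344876/1220703125 ≈ 1.5371017; E[X] ≥ 1; first-moment method inconclusive here.


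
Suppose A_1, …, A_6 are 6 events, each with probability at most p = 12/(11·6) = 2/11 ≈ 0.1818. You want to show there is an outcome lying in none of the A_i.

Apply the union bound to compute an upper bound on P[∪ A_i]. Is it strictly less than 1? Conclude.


Union bound: P[∪_{i=1}^{6} A_i] ≤ Σ_i P[A_i] ≤ 6·p = 6·(2/11) = 12/11.
Numerically: 12/11 ≈ 1.0909.
Is 12/11 < 1? NO.
Since the bound 12/11 is ≥ 1, the union bound is uninformative here; it does NOT by itself certify existence.

6·p = 12/11 ≈ 1.0909; existence NOT certified by the union bound.


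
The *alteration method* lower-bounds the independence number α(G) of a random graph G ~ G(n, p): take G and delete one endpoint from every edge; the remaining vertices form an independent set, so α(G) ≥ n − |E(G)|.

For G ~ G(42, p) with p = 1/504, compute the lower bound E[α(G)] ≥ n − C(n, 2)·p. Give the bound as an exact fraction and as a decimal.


E[|E(G)|] = C(42, 2)·p = 861 · (1/504) = 41/24.
E[α(G)] ≥ n − E[|E(G)|] = 42 − 41/24 = 967/24.
Numerically: ≈ 40.292.
(This is only a lower bound; the true E[α(G)] may be larger.)

E[α(G)] ≥ 967/24 ≈ 40.292.


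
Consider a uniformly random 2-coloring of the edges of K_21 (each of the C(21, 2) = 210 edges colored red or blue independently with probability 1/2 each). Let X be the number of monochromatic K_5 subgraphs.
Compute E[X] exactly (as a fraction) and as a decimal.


Let X = Σ_S X_S over the C(21, 5) = 20349 subsets S of size 5, where X_S = 1 if the K_5 on S is monochromatic.
For a fixed S, the K_5 on S has C(5, 2) = 10 edges. P[all 10 edges red] = (1/2)^10, and likewise for blue, so P[monochromatic] = 2·(1/2)^10 = 2^{1 − 10} = 1/512.
By linearity of expectation: E[X] = C(21, 5) · 2^{1 − 10} = 20349 · 1/512 = 20349/512.
Numerically: E[X] ≈ 39.7441.

E[X] = C(21,5)·2^(1−C(5,2)) = 20349/512 ≈ 39.7441.


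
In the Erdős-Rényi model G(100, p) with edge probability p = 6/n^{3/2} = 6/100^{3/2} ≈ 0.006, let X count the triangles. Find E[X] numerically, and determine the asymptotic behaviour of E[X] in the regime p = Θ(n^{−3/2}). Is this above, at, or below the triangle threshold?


Number of potential triangles: C(100, 3) = 161700.
Each occurs with probability p³ ≈ (0.006)³ ≈ 2.16000000e-07.
By linearity: E[X] = C(100, 3)·p³ ≈ 161700 · 2.16000000e-07 ≈ 0.034927.
Since α = 3/2 > 1, p = c/n^{3/2} = o(1/n) is below the triangle threshold p ~ 1/n. Asymptotically E[X] ~ (c³/6)·n^{3(1−α)} = (6³/6)·n^{-1.5} → 0, so by Markov's inequality G has no triangles w.h.p.

E[X] ≈ 0.034927; in regime p = Θ(1/n^{3/2}) E[X] tends to 0 (below the triangle threshold p ~ 1/n).


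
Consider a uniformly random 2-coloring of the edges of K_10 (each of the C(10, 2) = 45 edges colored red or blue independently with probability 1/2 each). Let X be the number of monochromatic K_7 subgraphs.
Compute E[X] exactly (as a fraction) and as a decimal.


Let X = Σ_S X_S over the C(10, 7) = 120 subsets S of size 7, where X_S = 1 if the K_7 on S is monochromatic.
For a fixed S, the K_7 on S has C(7, 2) = 21 edges. P[all 21 edges red] = (1/2)^21, and likewise for blue, so P[monochromatic] = 2·(1/2)^21 = 2^{1 − 21} = 1/1048576.
By linearity of expectation: E[X] = C(10, 7) · 2^{1 − 21} = 120 · 1/1048576 = 15/131072.
Numerically: E[X] ≈ 0.000.

E[X] = C(10,7)·2^(1−C(7,2)) = 15/131072 ≈ 0.000.


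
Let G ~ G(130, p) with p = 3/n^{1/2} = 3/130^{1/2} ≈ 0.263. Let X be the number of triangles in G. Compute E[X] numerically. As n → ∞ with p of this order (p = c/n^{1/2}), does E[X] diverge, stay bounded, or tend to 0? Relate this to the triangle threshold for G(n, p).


Number of potential triangles: C(130, 3) = 357760.
Each occurs with probability p³ ≈ (0.263)³ ≈ 1.82158e-02.
By linearity: E[X] = C(130, 3)·p³ ≈ 357760 · 1.82158e-02 ≈ 6516.892.
Since α = 1/2 < 1, p = c/n^{1/2} ≫ 1/n is above the triangle threshold p ~ 1/n. Asymptotically E[X] ~ (c³/6)·n^{3(1−α)} = (3³/6)·n^{1.5} → ∞; triangles are abundant w.h.p.

E[X] ≈ 6516.892; in regime p = Θ(1/n^{1/2}) E[X] diverges (above the triangle threshold p ~ 1/n).


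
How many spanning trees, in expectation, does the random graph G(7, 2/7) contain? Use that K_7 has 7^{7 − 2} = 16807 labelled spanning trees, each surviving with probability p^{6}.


K_7 has 7^{7 − 2} = 16807 labelled spanning trees.
For each such spanning tree H, let X_H = 1 if all 6 edges of H are present in G. Then P[X_H = 1] = p^{6} = (2/7)^{6} = 64/117649.
Summing the indicators: E[X] = Σ_H E[X_H] = 16807 · p^{6} = 16807 · 64/117649 = 64/7.
Numerically: E[X] ≈ 9.143.

E[X] = 16807 · (2/7)^{6} = 64/7 ≈ 9.143.


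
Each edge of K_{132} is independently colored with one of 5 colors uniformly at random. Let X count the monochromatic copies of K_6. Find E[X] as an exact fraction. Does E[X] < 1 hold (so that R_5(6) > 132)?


E[X] = C(132, 6) · 5^{1 − 15} = 6547258432 · 5^{−14} = 6547258432/6103515625.
As a reduced fraction: E[X] = 6547258432/6103515625 ≈ 1.0727.
Is E[X] < 1? NO.
Since E[X] ≥ 1, the first-moment bound is inconclusive at n = 132; it does NOT by itself certify R_5(6) > 132.

E[X] = 6547258432/6103515625 ≈ 1.0727; E[X] ≥ 1; first-moment method inconclusive here.


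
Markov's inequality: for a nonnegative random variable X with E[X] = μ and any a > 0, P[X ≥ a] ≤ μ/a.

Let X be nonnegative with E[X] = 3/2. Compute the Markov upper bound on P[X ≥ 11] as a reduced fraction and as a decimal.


μ = E[X] = 3/2, a = 11.
Markov: P[X ≥ 11] ≤ μ/a = (3/2)/11 = 3/22.
Numerically: ≈ 0.13636.
(Since a = 11 > μ = 1.50000, the bound 3/22 is < 1 and informative.)

P[X ≥ 11] ≤ 3/22 ≈ 0.13636.


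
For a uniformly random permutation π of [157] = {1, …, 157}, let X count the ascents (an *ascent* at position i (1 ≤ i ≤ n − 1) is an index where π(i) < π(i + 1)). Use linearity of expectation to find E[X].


Write X = Σ X_I over i = 1, …, 156, with X_I the indicator of one ascent.
There are 156 indicators.
For each fixed i, the pair (π(i), π(i+1)) is a uniformly random ordered pair of distinct values from {1, …, 157}; by symmetry P[π(i) < π(i+1)] = 1/2.
By linearity: E[X] = 156 · (1/2) = (157 − 1) · (1/2) = 78 ≈ 78.00000.

E[X] = 78 = 78.00000.


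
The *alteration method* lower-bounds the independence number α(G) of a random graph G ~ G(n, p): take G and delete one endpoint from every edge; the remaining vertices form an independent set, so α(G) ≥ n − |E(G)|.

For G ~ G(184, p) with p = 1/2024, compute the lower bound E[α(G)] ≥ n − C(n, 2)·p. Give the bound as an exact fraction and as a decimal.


E[|E(G)|] = C(184, 2)·p = 16836 · (1/2024) = 183/22.
E[α(G)] ≥ n − E[|E(G)|] = 184 − 183/22 = 3865/22.
Numerically: ≈ 175.682.
(This is only a lower bound; the true E[α(G)] may be larger.)

E[α(G)] ≥ 3865/22 ≈ 175.682.


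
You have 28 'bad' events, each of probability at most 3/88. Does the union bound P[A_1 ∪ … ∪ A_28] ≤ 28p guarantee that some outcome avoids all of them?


Union bound: P[∪_{i=1}^{28} A_i] ≤ Σ_i P[A_i] ≤ 28·p = 28·(3/88) = 21/22.
Numerically: 21/22 ≈ 0.9545455.
Is 21/22 < 1? YES.
Since P[∪ A_i] ≤ 21/22 < 1, the complement has P[∩ A_i^c] ≥ 1 − 21/22 = 1/22 > 0, so some outcome avoids every A_i.

28·p = 21/22 ≈ 0.9545455; existence CERTIFIED by the union bound.


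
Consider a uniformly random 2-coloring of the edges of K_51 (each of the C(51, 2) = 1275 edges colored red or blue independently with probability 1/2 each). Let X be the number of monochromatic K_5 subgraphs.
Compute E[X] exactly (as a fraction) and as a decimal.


Let X = Σ_S X_S over the C(51, 5) = 2349060 subsets S of size 5, where X_S = 1 if the K_5 on S is monochromatic.
For a fixed S, the K_5 on S has C(5, 2) = 10 edges. P[all 10 edges red] = (1/2)^10, and likewise for blue, so P[monochromatic] = 2·(1/2)^10 = 2^{1 − 10} = 1/512.
Summing: E[X] = C(51, 5) · 2^{1 − 10} = 2349060 · 1/512 = 587265/128.
Numerically: E[X] ≈ 4588.00781.

E[X] = C(51,5)·2^(1−C(5,2)) = 587265/128 ≈ 4588.00781.


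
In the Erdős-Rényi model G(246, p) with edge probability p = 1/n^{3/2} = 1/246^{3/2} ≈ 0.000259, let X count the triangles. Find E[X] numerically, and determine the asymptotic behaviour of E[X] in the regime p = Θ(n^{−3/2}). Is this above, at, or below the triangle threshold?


Number of potential triangles: C(246, 3) = 2450980.
Each occurs with probability p³ ≈ (0.000259)³ ≈ 1.74097e-11.
By linearity: E[X] = C(246, 3)·p³ ≈ 2450980 · 1.74097e-11 ≈ 0.000.
Since α = 3/2 > 1, p = c/n^{3/2} = o(1/n) is below the triangle threshold p ~ 1/n. Asymptotically E[X] ~ (c³/6)·n^{3(1−α)} = (1³/6)·n^{-1.5} → 0, so by Markov's inequality G has no triangles w.h.p.

E[X] ≈ 0.000; in regime p = Θ(1/n^{3/2}) E[X] tends to 0 (below the triangle threshold p ~ 1/n).


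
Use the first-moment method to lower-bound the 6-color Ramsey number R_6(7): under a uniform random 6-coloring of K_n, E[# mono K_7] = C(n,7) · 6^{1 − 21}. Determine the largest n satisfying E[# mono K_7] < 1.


We need C(n, 7) · 6^{1 − 21} < 1, i.e. C(n, 7) < 6^{21 − 1} = 3656158440062976.
Check values of n near the boundary:
  n = 565: C(565, 7) = 3513212521235560; 3513212521235560 < 3656158440062976? YES
  n = 566: C(566, 7) = 3557206237959440; 3557206237959440 < 3656158440062976? YES
  n = 567: C(567, 7) = 3601671315933933; 3601671315933933 < 3656158440062976? YES
  n = 568: C(568, 7) = 3646611956239704; 3646611956239704 < 3656158440062976? YES
  n = 569: C(569, 7) = 3692032389858348; 3692032389858348 < 3656158440062976? NO
  n = 570: C(570, 7) = 3737936877831720; 3737936877831720 < 3656158440062976? NO
  n = 571: C(571, 7) = 3784329711421830; 3784329711421830 < 3656158440062976? NO
The largest n with C(n, 7) < 3656158440062976 is n = 568 (where E[X] = 16882462760369/16926659444736 ≈ 0.997389). Hence R_6(7) > 568, i.e. R_6(7) ≥ 569.

Largest n = 568; hence R_6(7) > 568.


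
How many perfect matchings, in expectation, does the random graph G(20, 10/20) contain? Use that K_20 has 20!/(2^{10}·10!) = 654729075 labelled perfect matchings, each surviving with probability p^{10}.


K_20 has 20!/(2^{10}·10!) = 654729075 labelled perfect matchings.
For each such perfect matching H, let X_H = 1 if all 10 edges of H are present in G. Then P[X_H = 1] = p^{10} = (1/2)^{10} = 1/1024.
By linearity: E[X] = Σ_H E[X_H] = 654729075 · p^{10} = 654729075 · 1/1024 = 654729075/1024.
Numerically: E[X] ≈ 639384.

E[X] = 654729075 · (1/2)^{10} = 654729075/1024 ≈ 639384.


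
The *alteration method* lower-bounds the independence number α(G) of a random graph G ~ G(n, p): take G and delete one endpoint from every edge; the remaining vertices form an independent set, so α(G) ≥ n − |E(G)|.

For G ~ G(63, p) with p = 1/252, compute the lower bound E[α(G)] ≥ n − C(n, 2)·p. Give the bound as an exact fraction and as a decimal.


E[|E(G)|] = C(63, 2)·p = 1953 · (1/252) = 31/4.
E[α(G)] ≥ n − E[|E(G)|] = 63 − 31/4 = 221/4.
Numerically: ≈ 55.250.
(This is only a lower bound; the true E[α(G)] may be larger.)

E[α(G)] ≥ 221/4 ≈ 55.250.


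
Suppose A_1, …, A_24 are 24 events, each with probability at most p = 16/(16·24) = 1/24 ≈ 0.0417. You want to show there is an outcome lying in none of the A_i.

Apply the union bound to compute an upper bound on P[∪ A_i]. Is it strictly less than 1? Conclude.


Union bound: P[∪_{i=1}^{24} A_i] ≤ Σ_i P[A_i] ≤ 24·p = 24·(1/24) = 1.
Numerically: 1 ≈ 1.0000.
Is 1 < 1? NO.
Since the bound 1 is ≥ 1, the union bound is uninformative here; it does NOT by itself certify existence.

24·p = 1 ≈ 1.0000; existence NOT certified by the union bound.


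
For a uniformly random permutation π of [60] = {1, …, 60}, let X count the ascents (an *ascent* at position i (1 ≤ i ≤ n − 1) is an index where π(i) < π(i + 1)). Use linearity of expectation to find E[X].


Write X = Σ X_I over i = 1, …, 59, with X_I the indicator of one ascent.
There are 59 indicators.
For each fixed i, the pair (π(i), π(i+1)) is a uniformly random ordered pair of distinct values from {1, …, 60}; by symmetry P[π(i) < π(i+1)] = 1/2.
By linearity: E[X] = 59 · (1/2) = (60 − 1) · (1/2) = 59/2 ≈ 29.500000.

E[X] = 59/2 = 29.500000.


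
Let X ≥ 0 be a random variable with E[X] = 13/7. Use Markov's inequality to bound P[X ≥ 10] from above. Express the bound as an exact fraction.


μ = E[X] = 13/7, a = 10.
Markov: P[X ≥ 10] ≤ μ/a = (13/7)/10 = 13/70.
Numerically: ≈ 0.1857.
(Since a = 10 > μ = 1.8571, the bound 13/70 is < 1 and informative.)

P[X ≥ 10] ≤ 13/70 ≈ 0.1857.


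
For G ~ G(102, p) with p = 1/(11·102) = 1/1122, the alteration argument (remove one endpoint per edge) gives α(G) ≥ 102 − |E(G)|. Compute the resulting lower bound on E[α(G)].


E[|E(G)|] = C(102, 2)·p = 5151 · (1/1122) = 101/22.
E[α(G)] ≥ n − E[|E(G)|] = 102 − 101/22 = 2143/22.
Numerically: ≈ 97.409091.
(This is only a lower bound; the true E[α(G)] may be larger.)

E[α(G)] ≥ 2143/22 ≈ 97.409091.


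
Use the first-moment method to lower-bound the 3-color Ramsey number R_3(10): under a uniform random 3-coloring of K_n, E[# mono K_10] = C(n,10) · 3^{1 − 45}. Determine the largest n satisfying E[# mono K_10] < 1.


We need C(n, 10) · 3^{1 − 45} < 1, i.e. C(n, 10) < 3^{45 − 1} = 984770902183611232881.
Check values of n near the boundary:
  n = 568: C(568, 10) = 889446337783744949208; 889446337783744949208 < 984770902183611232881? YES
  n = 569: C(569, 10) = 905357721286137524328; 905357721286137524328 < 984770902183611232881? YES
  n = 570: C(570, 10) = 921524823451961408691; 921524823451961408691 < 984770902183611232881? YES
  n = 571: C(571, 10) = 937951290893172842001; 937951290893172842001 < 984770902183611232881? YES
  n = 572: C(572, 10) = 954640815642161682606; 954640815642161682606 < 984770902183611232881? YES
  n = 573: C(573, 10) = 971597135635805762226; 971597135635805762226 < 984770902183611232881? YES
  n = 574: C(574, 10) = 988824035203816502691; 988824035203816502691 < 984770902183611232881? NO
  n = 575: C(575, 10) = 1006325345561406175305; 1006325345561406175305 < 984770902183611232881? NO
The largest n with C(n, 10) < 984770902183611232881 is n = 573 (where E[X] = 35985079097622435638/36472996377170786403 ≈ 0.98662). Hence R_3(10) > 573, i.e. R_3(10) ≥ 574.

Largest n = 573; hence R_3(10) > 573.


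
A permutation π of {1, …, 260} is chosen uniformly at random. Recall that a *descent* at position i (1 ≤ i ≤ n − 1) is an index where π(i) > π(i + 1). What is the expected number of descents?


Write X = Σ X_I over i = 1, …, 259, with X_I the indicator of one descent.
There are 259 indicators.
For each fixed i, the pair (π(i), π(i+1)) is a uniformly random ordered pair of distinct values from {1, …, 260}; by symmetry P[π(i) > π(i+1)] = 1/2.
By linearity: E[X] = 259 · (1/2) = (260 − 1) · (1/2) = 259/2 ≈ 129.50000.

E[X] = 259/2 = 129.50000.


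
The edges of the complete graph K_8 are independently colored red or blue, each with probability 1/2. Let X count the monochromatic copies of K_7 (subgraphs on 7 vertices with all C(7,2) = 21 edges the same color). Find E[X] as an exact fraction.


Let X = Σ_S X_S over the C(8, 7) = 8 subsets S of size 7, where X_S = 1 if the K_7 on S is monochromatic.
For a fixed S, the K_7 on S has C(7, 2) = 21 edges. P[all 21 edges red] = (1/2)^21, and likewise for blue, so P[monochromatic] = 2·(1/2)^21 = 2^{1 − 21} = 1/1048576.
By linearity of expectation: E[X] = C(8, 7) · 2^{1 − 21} = 8 · 1/1048576 = 1/131072.
Numerically: E[X] ≈ 0.000008.

E[X] = C(8,7)·2^(1−C(7,2)) = 1/131072 ≈ 0.000008.


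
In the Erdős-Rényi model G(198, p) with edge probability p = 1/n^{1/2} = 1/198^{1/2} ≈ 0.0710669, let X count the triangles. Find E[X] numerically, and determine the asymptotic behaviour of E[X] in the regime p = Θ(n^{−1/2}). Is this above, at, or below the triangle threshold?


Number of potential triangles: C(198, 3) = 1274196.
Each occurs with probability p³ ≈ (0.0710669)³ ≈ 3.58923765e-04.
By linearity: E[X] = C(198, 3)·p³ ≈ 1274196 · 3.58923765e-04 ≈ 457.339226.
Since α = 1/2 < 1, p = c/n^{1/2} ≫ 1/n is above the triangle threshold p ~ 1/n. Asymptotically E[X] ~ (c³/6)·n^{3(1−α)} = (1³/6)·n^{1.5} → ∞; triangles are abundant w.h.p.

E[X] ≈ 457.339226; in regime p = Θ(1/n^{1/2}) E[X] diverges (above the triangle threshold p ~ 1/n).


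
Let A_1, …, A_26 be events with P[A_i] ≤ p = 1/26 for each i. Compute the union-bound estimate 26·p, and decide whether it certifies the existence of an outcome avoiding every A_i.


Union bound: P[∪_{i=1}^{26} A_i] ≤ Σ_i P[A_i] ≤ 26·p = 26·(1/26) = 1.
Numerically: 1 ≈ 1.0000.
Is 1 < 1? NO.
Since the bound 1 is ≥ 1, the union bound is uninformative here; it does NOT by itself certify existence.

26·p = 1 ≈ 1.0000; existence NOT certified by the union bound.


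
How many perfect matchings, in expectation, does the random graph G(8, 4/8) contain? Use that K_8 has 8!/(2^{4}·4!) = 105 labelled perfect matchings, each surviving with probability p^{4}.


K_8 has 8!/(2^{4}·4!) = 105 labelled perfect matchings.
For each such perfect matching H, let X_H = 1 if all 4 edges of H are present in G. Then P[X_H = 1] = p^{4} = (1/2)^{4} = 1/16.
By linearity: E[X] = Σ_H E[X_H] = 105 · p^{4} = 105 · 1/16 = 105/16.
Numerically: E[X] ≈ 6.5625.

E[X] = 105 · (1/2)^{4} = 105/16 ≈ 6.5625.


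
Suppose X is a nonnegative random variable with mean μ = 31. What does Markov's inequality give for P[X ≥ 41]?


μ = E[X] = 31, a = 41.
Markov: P[X ≥ 41] ≤ μ/a = (31)/41 = 31/41.
Numerically: ≈ 0.756098.
(Since a = 41 > μ = 31.000000, the bound 31/41 is < 1 and informative.)

P[X ≥ 41] ≤ 31/41 ≈ 0.756098.


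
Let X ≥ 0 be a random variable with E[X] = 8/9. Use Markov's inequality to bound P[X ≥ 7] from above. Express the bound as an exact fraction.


μ = E[X] = 8/9, a = 7.
Markov: P[X ≥ 7] ≤ μ/a = (8/9)/7 = 8/63.
Numerically: ≈ 0.126984.
(Since a = 7 > μ = 0.888889, the bound 8/63 is < 1 and informative.)

P[X ≥ 7] ≤ 8/63 ≈ 0.126984.


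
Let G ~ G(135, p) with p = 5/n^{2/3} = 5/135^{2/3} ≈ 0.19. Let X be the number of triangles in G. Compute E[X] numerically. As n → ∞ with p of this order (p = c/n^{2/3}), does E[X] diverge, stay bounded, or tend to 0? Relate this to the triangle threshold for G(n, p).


Number of potential triangles: C(135, 3) = 400995.
Each occurs with probability p³ ≈ (0.19)³ ≈ 6.85871e-03.
By linearity: E[X] = C(135, 3)·p³ ≈ 400995 · 6.85871e-03 ≈ 2750.309.
Since α = 2/3 < 1, p = c/n^{2/3} ≫ 1/n is above the triangle threshold p ~ 1/n. Asymptotically E[X] ~ (c³/6)·n^{3(1−α)} = (5³/6)·n^{1} → ∞; triangles are abundant w.h.p.

E[X] ≈ 2750.309; in regime p = Θ(1/n^{2/3}) E[X] diverges (above the triangle threshold p ~ 1/n).


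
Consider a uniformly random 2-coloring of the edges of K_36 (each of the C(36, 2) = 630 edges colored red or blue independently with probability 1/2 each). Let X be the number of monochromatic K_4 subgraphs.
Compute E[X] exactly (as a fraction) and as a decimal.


Let X = Σ_S X_S over the C(36, 4) = 58905 subsets S of size 4, where X_S = 1 if the K_4 on S is monochromatic.
For a fixed S, the K_4 on S has C(4, 2) = 6 edges. P[all 6 edges red] = (1/2)^6, and likewise for blue, so P[monochromatic] = 2·(1/2)^6 = 2^{1 − 6} = 1/32.
By linearity of expectation: E[X] = C(36, 4) · 2^{1 − 6} = 58905 · 1/32 = 58905/32.
Numerically: E[X] ≈ 1840.78125.

E[X] = C(36,4)·2^(1−C(4,2)) = 58905/32 ≈ 1840.78125.


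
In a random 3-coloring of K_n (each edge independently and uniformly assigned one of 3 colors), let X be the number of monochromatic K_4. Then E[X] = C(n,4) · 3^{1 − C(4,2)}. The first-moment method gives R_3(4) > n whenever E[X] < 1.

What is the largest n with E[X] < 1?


We need C(n, 4) · 3^{1 − 6} < 1, i.e. C(n, 4) < 3^{6 − 1} = 243.
Check values of n near the boundary:
  n = 5: C(5, 4) = 5; 5 < 243? YES
  n = 6: C(6, 4) = 15; 15 < 243? YES
  n = 7: C(7, 4) = 35; 35 < 243? YES
  n = 8: C(8, 4) = 70; 70 < 243? YES
  n = 9: C(9, 4) = 126; 126 < 243? YES
  n = 10: C(10, 4) = 210; 210 < 243? YES
  n = 11: C(11, 4) = 330; 330 < 243? NO
  n = 12: C(12, 4) = 495; 495 < 243? NO
The largest n with C(n, 4) < 243 is n = 10 (where E[X] = 70/81 ≈ 0.86420). Hence R_3(4) > 10, i.e. R_3(4) ≥ 11.

Largest n = 10; hence R_3(4) > 10.


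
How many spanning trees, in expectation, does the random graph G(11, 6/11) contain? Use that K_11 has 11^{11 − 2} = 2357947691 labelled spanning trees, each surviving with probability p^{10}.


K_11 has 11^{11 − 2} = 2357947691 labelled spanning trees.
For each such spanning tree H, let X_H = 1 if all 10 edges of H are present in G. Then P[X_H = 1] = p^{10} = (6/11)^{10} = 60466176/25937424601.
By linearity: E[X] = Σ_H E[X_H] = 2357947691 · p^{10} = 2357947691 · 60466176/25937424601 = 60466176/11.
Numerically: E[X] ≈ 5.497e+06.

E[X] = 2357947691 · (6/11)^{10} = 60466176/11 ≈ 5.497e+06.


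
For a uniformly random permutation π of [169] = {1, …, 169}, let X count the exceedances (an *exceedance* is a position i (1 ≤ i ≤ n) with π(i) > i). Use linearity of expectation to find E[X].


Write X = Σ_{i=1}^{169} X_i, where X_i = 1_{π(i) > i}.
For each fixed i, π(i) is uniform over {1, …, 169} (marginal of a uniform permutation), so P[π(i) > i] = (n − i)/n. Summing: Σ_{i=1}^{169} (n − i)/n = (0 + 1 + … + 168)/169 = 169(169 − 1)/(2·169) = (169 − 1)/2.
Hence E[X] = Σ_{i=1}^{169} (169 − i)/169 = 84 ≈ 84.000000.

E[X] = 84 = 84.000000.


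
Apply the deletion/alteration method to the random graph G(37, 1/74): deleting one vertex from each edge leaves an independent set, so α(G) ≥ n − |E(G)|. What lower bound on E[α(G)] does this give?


E[|E(G)|] = C(37, 2)·p = 666 · (1/74) = 9.
E[α(G)] ≥ n − E[|E(G)|] = 37 − 9 = 28.
Numerically: ≈ 28.000000.
(This is only a lower bound; the true E[α(G)] may be larger.)

E[α(G)] ≥ 28 ≈ 28.000000.


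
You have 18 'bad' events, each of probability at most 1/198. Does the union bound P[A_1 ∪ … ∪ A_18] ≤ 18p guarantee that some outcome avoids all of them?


Union bound: P[∪_{i=1}^{18} A_i] ≤ Σ_i P[A_i] ≤ 18·p = 18·(1/198) = 1/11.
Numerically: 1/11 ≈ 0.0909.
Is 1/11 < 1? YES.
Since P[∪ A_i] ≤ 1/11 < 1, the complement has P[∩ A_i^c] ≥ 1 − 1/11 = 10/11 > 0, so some outcome avoids every A_i.

18·p = 1/11 ≈ 0.0909; existence CERTIFIED by the union bound.


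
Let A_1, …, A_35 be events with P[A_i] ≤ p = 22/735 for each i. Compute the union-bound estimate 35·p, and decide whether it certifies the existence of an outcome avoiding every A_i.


Union bound: P[∪_{i=1}^{35} A_i] ≤ Σ_i P[A_i] ≤ 35·p = 35·(22/735) = 22/21.
Numerically: 22/21 ≈ 1.047619.
Is 22/21 < 1? NO.
Since the bound 22/21 is ≥ 1, the union bound is uninformative here; it does NOT by itself certify existence.

35·p = 22/21 ≈ 1.047619; existence NOT certified by the union bound.


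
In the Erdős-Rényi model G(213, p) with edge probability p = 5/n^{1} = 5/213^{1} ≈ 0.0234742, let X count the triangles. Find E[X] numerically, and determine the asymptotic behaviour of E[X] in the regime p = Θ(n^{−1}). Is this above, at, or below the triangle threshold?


Number of potential triangles: C(213, 3) = 1587986.
Each occurs with probability p³ ≈ (0.0234742)³ ≈ 1.29351421e-05.
By linearity: E[X] = C(213, 3)·p³ ≈ 1587986 · 1.29351421e-05 ≈ 20.540824.
Here α = 1, so p = 5/n is exactly at the triangle threshold p ~ 1/n. Asymptotically E[X] → c³/6 = 5³/6 = 125/6 ≈ 20.833333, a bounded constant. In this regime the triangle count is asymptotically Poisson(c³/6).

E[X] ≈ 20.540824; in regime p = Θ(1/n^{1}) E[X] stays bounded (at the triangle threshold p ~ 1/n).


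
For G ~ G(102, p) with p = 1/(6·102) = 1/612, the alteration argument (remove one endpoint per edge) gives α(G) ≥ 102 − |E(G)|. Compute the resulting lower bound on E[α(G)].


E[|E(G)|] = C(102, 2)·p = 5151 · (1/612) = 101/12.
E[α(G)] ≥ n − E[|E(G)|] = 102 − 101/12 = 1123/12.
Numerically: ≈ 93.5833.
(This is only a lower bound; the true E[α(G)] may be larger.)

E[α(G)] ≥ 1123/12 ≈ 93.5833.


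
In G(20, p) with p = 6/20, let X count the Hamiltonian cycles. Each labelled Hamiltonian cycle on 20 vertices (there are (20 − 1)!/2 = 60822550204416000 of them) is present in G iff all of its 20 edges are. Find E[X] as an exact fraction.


K_20 has (20 − 1)!/2 = 60822550204416000 labelled Hamiltonian cycles.
For each such Hamiltonian cycle H, let X_H = 1 if all 20 edges of H are present in G. Then P[X_H = 1] = p^{20} = (3/10)^{20} = 3486784401/100000000000000000000.
Summing the indicators: E[X] = Σ_H E[X_H] = 60822550204416000 · p^{20} = 60822550204416000 · 3486784401/100000000000000000000 = 51776152168407487821/24414062500000.
Numerically: E[X] ≈ 2.121e+06.

E[X] = 60822550204416000 · (3/10)^{20} = 51776152168407487821/24414062500000 ≈ 2.121e+06.


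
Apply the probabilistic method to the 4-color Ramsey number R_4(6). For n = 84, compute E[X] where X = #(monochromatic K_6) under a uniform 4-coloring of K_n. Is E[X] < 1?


E[X] = C(84, 6) · 4^{1 − 15} = 406481544 · 4^{−14} = 406481544/268435456.
As a reduced fraction: E[X] = 50810193/33554432 ≈ 1.5143.
Is E[X] < 1? NO.
Since E[X] ≥ 1, the first-moment bound is inconclusive at n = 84; it does NOT by itself certify R_4(6) > 84.

E[X] = 50810193/33554432 ≈ 1.5143; E[X] ≥ 1; first-moment method inconclusive here.


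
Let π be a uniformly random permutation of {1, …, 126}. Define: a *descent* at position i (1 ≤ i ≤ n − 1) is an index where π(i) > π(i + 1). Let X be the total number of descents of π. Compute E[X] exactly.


Write X = Σ X_I over i = 1, …, 125, with X_I the indicator of one descent.
There are 125 indicators.
For each fixed i, the pair (π(i), π(i+1)) is a uniformly random ordered pair of distinct values from {1, …, 126}; by symmetry P[π(i) > π(i+1)] = 1/2.
By linearity: E[X] = 125 · (1/2) = (126 − 1) · (1/2) = 125/2 ≈ 62.500.

E[X] = 125/2 = 62.500.


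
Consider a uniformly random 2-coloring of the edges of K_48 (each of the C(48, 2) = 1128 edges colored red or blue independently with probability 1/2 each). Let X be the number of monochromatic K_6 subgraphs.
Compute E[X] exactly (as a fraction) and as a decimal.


Let X = Σ_S X_S over the C(48, 6) = 12271512 subsets S of size 6, where X_S = 1 if the K_6 on S is monochromatic.
For a fixed S, the K_6 on S has C(6, 2) = 15 edges. P[all 15 edges red] = (1/2)^15, and likewise for blue, so P[monochromatic] = 2·(1/2)^15 = 2^{1 − 15} = 1/16384.
Summing: E[X] = C(48, 6) · 2^{1 − 15} = 12271512 · 1/16384 = 1533939/2048.
Numerically: E[X] ≈ 748.9937.

E[X] = C(48,6)·2^(1−C(6,2)) = 1533939/2048 ≈ 748.9937.


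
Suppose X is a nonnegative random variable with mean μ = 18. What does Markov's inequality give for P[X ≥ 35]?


μ = E[X] = 18, a = 35.
Markov: P[X ≥ 35] ≤ μ/a = (18)/35 = 18/35.
Numerically: ≈ 0.51429.
(Since a = 35 > μ = 18.00000, the bound 18/35 is < 1 and informative.)

P[X ≥ 35] ≤ 18/35 ≈ 0.51429.


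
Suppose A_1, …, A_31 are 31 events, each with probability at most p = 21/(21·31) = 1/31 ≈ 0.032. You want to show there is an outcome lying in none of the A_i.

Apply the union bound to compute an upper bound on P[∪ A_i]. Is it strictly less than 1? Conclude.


Union bound: P[∪_{i=1}^{31} A_i] ≤ Σ_i P[A_i] ≤ 31·p = 31·(1/31) = 1.
Numerically: 1 ≈ 1.000.
Is 1 < 1? NO.
Since the bound 1 is ≥ 1, the union bound is uninformative here; it does NOT by itself certify existence.

31·p = 1 ≈ 1.000; existence NOT certified by the union bound.


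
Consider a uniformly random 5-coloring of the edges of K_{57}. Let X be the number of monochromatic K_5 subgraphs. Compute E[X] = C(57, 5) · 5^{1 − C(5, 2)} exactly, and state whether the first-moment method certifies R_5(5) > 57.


E[X] = C(57, 5) · 5^{1 − 10} = 4187106 · 5^{−9} = 4187106/1953125.
As a reduced fraction: E[X] = 4187106/1953125 ≈ 2.1437983.
Is E[X] < 1? NO.
Since E[X] ≥ 1, the first-moment bound is inconclusive at n = 57; it does NOT by itself certify R_5(5) > 57.

E[X] = 4187106/1953125 ≈ 2.1437983; E[X] ≥ 1; first-moment method inconclusive here.


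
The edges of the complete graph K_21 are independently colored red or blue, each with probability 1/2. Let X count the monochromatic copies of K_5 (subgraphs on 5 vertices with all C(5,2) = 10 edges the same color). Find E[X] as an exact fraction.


Let X = Σ_S X_S over the C(21, 5) = 20349 subsets S of size 5, where X_S = 1 if the K_5 on S is monochromatic.
For a fixed S, the K_5 on S has C(5, 2) = 10 edges. P[all 10 edges red] = (1/2)^10, and likewise for blue, so P[monochromatic] = 2·(1/2)^10 = 2^{1 − 10} = 1/512.
By linearity of expectation: E[X] = C(21, 5) · 2^{1 − 10} = 20349 · 1/512 = 20349/512.
Numerically: E[X] ≈ 39.74414.

E[X] = C(21,5)·2^(1−C(5,2)) = 20349/512 ≈ 39.74414.


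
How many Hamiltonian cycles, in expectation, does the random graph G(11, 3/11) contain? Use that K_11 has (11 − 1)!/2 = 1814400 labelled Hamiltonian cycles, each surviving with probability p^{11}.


K_11 has (11 − 1)!/2 = 1814400 labelled Hamiltonian cycles.
For each such Hamiltonian cycle H, let X_H = 1 if all 11 edges of H are present in G. Then P[X_H = 1] = p^{11} = (3/11)^{11} = 177147/285311670611.
Summing the indicators: E[X] = Σ_H E[X_H] = 1814400 · p^{11} = 1814400 · 177147/285311670611 = 321415516800/285311670611.
Numerically: E[X] ≈ 1.12654.

E[X] = 1814400 · (3/11)^{11} = 321415516800/285311670611 ≈ 1.12654.


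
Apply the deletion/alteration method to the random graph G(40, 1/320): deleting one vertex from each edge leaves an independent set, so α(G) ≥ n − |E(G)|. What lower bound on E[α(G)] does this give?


E[|E(G)|] = C(40, 2)·p = 780 · (1/320) = 39/16.
E[α(G)] ≥ n − E[|E(G)|] = 40 − 39/16 = 601/16.
Numerically: ≈ 37.56250.
(This is only a lower bound; the true E[α(G)] may be larger.)

E[α(G)] ≥ 601/16 ≈ 37.56250.


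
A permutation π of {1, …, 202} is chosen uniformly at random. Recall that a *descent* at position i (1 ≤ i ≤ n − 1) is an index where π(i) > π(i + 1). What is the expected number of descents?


Write X = Σ X_I over i = 1, …, 201, with X_I the indicator of one descent.
There are 201 indicators.
For each fixed i, the pair (π(i), π(i+1)) is a uniformly random ordered pair of distinct values from {1, …, 202}; by symmetry P[π(i) > π(i+1)] = 1/2.
By linearity: E[X] = 201 · (1/2) = (202 − 1) · (1/2) = 201/2 ≈ 100.500000.

E[X] = 201/2 = 100.500000.


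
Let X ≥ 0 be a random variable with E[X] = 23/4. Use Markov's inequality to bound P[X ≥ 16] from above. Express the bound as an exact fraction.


μ = E[X] = 23/4, a = 16.
Markov: P[X ≥ 16] ≤ μ/a = (23/4)/16 = 23/64.
Numerically: ≈ 0.359375.
(Since a = 16 > μ = 5.750000, the bound 23/64 is < 1 and informative.)

P[X ≥ 16] ≤ 23/64 ≈ 0.359375.


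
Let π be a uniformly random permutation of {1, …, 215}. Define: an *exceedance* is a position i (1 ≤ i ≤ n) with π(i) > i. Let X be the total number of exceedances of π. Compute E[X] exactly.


Write X = Σ_{i=1}^{215} X_i, where X_i = 1_{π(i) > i}.
For each fixed i, π(i) is uniform over {1, …, 215} (marginal of a uniform permutation), so P[π(i) > i] = (n − i)/n. Summing: Σ_{i=1}^{215} (n − i)/n = (0 + 1 + … + 214)/215 = 215(215 − 1)/(2·215) = (215 − 1)/2.
Hence E[X] = Σ_{i=1}^{215} (215 − i)/215 = 107 ≈ 107.00000.

E[X] = 107 = 107.00000.


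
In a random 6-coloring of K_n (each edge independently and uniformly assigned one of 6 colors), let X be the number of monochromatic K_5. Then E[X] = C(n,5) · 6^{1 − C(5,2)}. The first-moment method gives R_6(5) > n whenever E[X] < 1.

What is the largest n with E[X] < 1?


We need C(n, 5) · 6^{1 − 10} < 1, i.e. C(n, 5) < 6^{10 − 1} = 10077696.
Check values of n near the boundary:
  n = 66: C(66, 5) = 8936928; 8936928 < 10077696? YES
  n = 67: C(67, 5) = 9657648; 9657648 < 10077696? YES
  n = 68: C(68, 5) = 10424128; 10424128 < 10077696? NO
  n = 69: C(69, 5) = 11238513; 11238513 < 10077696? NO
The largest n with C(n, 5) < 10077696 is n = 67 (where E[X] = 67067/69984 ≈ 0.95832). Hence R_6(5) > 67, i.e. R_6(5) ≥ 68.

Largest n = 67; hence R_6(5) > 67.


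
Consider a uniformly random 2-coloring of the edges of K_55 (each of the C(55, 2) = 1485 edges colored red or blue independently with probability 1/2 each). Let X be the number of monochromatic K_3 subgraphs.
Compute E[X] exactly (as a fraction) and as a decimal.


Let X = Σ_S X_S over the C(55, 3) = 26235 subsets S of size 3, where X_S = 1 if the K_3 on S is monochromatic.
For a fixed S, the K_3 on S has C(3, 2) = 3 edges. P[all 3 edges red] = (1/2)^3, and likewise for blue, so P[monochromatic] = 2·(1/2)^3 = 2^{1 − 3} = 1/4.
By linearity: E[X] = C(55, 3) · 2^{1 − 3} = 26235 · 1/4 = 26235/4.
Numerically: E[X] ≈ 6558.750.

E[X] = C(55,3)·2^(1−C(3,2)) = 26235/4 ≈ 6558.750.
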